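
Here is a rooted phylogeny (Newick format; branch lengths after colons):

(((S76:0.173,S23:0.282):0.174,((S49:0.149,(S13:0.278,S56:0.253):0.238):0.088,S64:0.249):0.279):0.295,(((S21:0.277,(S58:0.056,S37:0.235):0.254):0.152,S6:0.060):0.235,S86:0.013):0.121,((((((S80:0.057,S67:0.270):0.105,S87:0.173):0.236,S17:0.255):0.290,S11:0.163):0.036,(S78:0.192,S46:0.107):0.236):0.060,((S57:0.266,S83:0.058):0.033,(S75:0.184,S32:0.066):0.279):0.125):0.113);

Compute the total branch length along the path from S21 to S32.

The path runs S21 → … → MRCA → … → S32; the MRCA is the root of the tree.
Branch lengths along that path: 0.277 + 0.152 + 0.235 + 0.121 + 0.113 + 0.125 + 0.279 + 0.066 = 1.368.

1.368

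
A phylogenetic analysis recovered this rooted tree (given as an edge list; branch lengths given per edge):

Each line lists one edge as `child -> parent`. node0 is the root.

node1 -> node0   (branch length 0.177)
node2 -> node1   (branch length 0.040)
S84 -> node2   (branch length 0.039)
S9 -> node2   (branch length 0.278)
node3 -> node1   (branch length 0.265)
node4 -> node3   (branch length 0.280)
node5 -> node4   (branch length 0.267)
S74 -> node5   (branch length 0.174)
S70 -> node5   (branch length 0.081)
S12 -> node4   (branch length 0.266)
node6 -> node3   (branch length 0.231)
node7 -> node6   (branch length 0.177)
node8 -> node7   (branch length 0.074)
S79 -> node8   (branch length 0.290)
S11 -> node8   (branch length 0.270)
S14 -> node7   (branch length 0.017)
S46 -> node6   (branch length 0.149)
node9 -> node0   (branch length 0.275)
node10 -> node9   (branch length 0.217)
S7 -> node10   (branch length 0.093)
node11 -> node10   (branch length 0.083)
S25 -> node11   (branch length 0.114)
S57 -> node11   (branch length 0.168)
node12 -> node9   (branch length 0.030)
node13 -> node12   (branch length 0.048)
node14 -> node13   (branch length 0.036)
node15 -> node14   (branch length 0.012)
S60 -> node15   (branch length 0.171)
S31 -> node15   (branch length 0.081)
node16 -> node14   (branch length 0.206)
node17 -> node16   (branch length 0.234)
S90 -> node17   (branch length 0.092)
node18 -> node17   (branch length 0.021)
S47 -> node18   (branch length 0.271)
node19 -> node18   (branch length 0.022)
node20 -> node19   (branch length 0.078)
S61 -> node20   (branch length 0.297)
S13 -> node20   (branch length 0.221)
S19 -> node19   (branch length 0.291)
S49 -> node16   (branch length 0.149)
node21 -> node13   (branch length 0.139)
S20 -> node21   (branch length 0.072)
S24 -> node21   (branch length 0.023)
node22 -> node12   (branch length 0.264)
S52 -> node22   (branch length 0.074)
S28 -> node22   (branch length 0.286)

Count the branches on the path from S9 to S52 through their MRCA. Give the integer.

The MRCA of S9 and S52 is the root of the tree.
From S9 up to that node: 3 branches. From S52 up to the same node: 4 branches. Total: 3 + 4 = 7.

7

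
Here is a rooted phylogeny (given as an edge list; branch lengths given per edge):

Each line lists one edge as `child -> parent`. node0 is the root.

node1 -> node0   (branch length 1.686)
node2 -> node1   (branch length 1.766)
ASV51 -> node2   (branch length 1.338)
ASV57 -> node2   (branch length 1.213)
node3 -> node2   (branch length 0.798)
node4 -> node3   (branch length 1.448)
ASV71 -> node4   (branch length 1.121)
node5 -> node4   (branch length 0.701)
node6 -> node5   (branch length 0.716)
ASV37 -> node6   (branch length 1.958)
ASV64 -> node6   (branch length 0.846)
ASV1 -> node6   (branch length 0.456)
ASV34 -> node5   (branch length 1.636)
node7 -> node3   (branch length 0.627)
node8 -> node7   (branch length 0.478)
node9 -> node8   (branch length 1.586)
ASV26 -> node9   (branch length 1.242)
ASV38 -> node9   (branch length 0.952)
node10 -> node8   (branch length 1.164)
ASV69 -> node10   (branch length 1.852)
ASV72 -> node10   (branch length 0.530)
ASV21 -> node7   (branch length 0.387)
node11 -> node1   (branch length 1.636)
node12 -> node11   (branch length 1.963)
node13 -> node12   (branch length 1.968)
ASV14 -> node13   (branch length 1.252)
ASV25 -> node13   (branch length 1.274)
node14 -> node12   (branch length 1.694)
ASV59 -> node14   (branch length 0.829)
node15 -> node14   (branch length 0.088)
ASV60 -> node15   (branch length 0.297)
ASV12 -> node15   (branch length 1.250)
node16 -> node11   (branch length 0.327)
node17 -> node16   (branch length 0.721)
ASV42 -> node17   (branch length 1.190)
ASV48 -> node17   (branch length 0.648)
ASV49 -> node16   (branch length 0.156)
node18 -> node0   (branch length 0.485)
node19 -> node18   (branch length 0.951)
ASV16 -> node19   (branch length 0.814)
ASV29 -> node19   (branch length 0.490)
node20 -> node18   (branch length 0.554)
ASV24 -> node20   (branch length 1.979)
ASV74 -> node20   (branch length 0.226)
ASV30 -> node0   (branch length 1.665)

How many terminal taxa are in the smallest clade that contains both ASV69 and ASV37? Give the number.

10

The MRCA of ASV69 and ASV37 is the node subtending ((ASV71,((ASV37,ASV64,ASV1),ASV34)),(((ASV26,ASV38),(ASV69,ASV72)),ASV21)).
That clade contains 10 terminal taxa: ASV1, ASV21, ASV26, ASV34, ASV37, ASV38, ASV64, ASV69, ASV71, ASV72.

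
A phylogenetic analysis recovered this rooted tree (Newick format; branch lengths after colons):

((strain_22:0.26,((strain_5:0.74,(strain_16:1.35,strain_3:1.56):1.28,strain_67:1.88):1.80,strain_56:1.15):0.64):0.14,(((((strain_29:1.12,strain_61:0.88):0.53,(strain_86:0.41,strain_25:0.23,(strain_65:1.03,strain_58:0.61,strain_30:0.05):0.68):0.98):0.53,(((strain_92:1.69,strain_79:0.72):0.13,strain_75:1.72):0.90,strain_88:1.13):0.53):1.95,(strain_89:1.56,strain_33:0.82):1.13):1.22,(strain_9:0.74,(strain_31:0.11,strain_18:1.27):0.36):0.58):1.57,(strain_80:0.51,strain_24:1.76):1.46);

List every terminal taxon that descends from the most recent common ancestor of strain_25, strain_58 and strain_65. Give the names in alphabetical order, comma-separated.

Tracing strain_25: it sits inside (strain_86,strain_25,(strain_65,strain_58,strain_30)).
Tracing strain_58: it sits inside (strain_65,strain_58,strain_30).
Tracing strain_65: it sits inside (strain_65,strain_58,strain_30).
The smallest clade enclosing all 3 is (strain_86,strain_25,(strain_65,strain_58,strain_30)); the answer is its 5 terminal taxa in alphabetical order.

strain_25, strain_30, strain_58, strain_65, strain_86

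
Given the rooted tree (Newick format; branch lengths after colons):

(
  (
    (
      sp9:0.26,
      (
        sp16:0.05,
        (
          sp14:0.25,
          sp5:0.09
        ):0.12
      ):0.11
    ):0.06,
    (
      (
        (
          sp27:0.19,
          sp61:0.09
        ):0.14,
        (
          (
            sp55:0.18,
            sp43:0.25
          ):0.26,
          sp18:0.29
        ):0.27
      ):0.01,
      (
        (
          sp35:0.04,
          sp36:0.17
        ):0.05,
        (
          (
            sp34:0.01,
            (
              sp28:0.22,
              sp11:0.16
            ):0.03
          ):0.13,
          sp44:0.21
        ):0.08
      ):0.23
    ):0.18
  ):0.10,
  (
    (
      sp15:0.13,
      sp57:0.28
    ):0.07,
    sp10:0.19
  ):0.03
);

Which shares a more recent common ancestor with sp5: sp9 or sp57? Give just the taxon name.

sp9

The MRCA of sp5 and sp9 subtends (sp9,(sp16,(sp14,sp5))) (4 taxa).
The MRCA of sp5 and sp57 is the root, subtending the entire tree (18 taxa).
The first is nested inside the second, so sp5 shares a more recent common ancestor with sp9.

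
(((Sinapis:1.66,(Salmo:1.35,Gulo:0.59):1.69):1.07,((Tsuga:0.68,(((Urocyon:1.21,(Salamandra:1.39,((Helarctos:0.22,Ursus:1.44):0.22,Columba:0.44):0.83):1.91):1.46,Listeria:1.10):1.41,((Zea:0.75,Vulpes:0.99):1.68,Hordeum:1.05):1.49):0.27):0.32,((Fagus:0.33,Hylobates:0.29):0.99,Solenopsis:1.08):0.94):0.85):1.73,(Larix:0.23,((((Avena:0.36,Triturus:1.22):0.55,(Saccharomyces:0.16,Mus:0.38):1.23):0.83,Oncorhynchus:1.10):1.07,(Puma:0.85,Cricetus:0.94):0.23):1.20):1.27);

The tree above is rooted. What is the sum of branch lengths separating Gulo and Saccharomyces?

10.84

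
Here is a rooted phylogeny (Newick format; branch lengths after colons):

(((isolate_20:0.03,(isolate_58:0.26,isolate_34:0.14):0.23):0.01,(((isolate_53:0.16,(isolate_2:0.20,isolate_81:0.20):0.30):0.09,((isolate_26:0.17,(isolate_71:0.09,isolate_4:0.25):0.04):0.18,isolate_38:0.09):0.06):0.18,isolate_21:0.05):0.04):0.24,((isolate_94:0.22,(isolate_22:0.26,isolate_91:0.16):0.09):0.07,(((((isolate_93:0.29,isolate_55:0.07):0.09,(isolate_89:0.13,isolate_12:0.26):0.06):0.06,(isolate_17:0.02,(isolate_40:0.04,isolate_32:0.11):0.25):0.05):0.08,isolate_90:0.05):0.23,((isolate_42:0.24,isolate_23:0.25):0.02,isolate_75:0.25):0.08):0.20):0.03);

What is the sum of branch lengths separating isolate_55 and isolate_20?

1.04

The path runs isolate_55 → … → MRCA → … → isolate_20; the MRCA is the root of the tree.
Branch lengths along that path: 0.07 + 0.09 + 0.06 + 0.08 + 0.23 + 0.20 + 0.03 + 0.24 + 0.01 + 0.03 = 1.04.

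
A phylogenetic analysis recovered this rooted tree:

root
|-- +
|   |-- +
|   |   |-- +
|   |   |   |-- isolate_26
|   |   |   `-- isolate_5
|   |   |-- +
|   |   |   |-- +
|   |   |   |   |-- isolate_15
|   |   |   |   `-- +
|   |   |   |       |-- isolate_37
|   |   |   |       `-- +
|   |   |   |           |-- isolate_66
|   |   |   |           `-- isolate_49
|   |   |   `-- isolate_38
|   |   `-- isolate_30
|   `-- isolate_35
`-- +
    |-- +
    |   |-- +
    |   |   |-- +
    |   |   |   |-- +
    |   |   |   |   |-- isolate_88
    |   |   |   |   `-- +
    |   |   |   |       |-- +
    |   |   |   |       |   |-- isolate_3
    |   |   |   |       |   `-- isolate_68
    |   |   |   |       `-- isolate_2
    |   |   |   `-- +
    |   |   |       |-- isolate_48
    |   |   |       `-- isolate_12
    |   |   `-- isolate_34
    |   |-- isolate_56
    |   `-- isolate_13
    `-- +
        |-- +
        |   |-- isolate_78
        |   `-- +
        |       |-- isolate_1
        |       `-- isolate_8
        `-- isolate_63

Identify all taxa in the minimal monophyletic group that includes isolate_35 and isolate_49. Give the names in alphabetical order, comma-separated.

isolate_15, isolate_26, isolate_30, isolate_35, isolate_37, isolate_38, isolate_49, isolate_5, isolate_66

Tracing isolate_35: it sits inside (((isolate_26,isolate_5),((isolate_15,(isolate_37,(isolate_66,isolate_49))),isolate_38),isolate_30),isolate_35).
Tracing isolate_49: it sits inside (isolate_66,isolate_49).
The smallest clade enclosing both is (((isolate_26,isolate_5),((isolate_15,(isolate_37,(isolate_66,isolate_49))),isolate_38),isolate_30),isolate_35); the answer is its 9 terminal taxa in alphabetical order.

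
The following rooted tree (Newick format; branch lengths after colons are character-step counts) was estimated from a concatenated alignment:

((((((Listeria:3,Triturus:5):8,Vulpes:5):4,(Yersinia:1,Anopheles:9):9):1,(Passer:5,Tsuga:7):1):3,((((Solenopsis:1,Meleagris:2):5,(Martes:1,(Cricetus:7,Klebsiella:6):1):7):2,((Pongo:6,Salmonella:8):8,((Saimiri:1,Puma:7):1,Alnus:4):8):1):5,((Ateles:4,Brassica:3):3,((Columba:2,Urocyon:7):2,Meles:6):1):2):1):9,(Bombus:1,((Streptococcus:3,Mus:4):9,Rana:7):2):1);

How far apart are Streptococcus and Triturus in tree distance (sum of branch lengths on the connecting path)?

The path runs Streptococcus → … → MRCA → … → Triturus; the MRCA is the root of the tree.
Branch lengths along that path: 3 + 9 + 2 + 1 + 9 + 3 + 1 + 4 + 8 + 5 = 45.

45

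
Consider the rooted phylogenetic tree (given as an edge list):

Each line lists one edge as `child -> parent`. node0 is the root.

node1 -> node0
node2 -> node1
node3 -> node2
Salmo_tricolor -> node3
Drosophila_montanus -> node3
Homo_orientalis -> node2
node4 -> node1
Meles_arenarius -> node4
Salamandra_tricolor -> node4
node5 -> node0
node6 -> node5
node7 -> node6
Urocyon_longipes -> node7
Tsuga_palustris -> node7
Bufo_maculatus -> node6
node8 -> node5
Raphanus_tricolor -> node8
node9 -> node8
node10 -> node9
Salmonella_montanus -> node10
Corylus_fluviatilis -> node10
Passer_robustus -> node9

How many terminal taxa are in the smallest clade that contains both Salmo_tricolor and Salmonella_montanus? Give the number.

12

The MRCA of Salmo_tricolor and Salmonella_montanus is the root, so the clade is the entire tree.
That clade contains 12 terminal taxa: Bufo_maculatus, Corylus_fluviatilis, Drosophila_montanus, Homo_orientalis, Meles_arenarius, Passer_robustus, Raphanus_tricolor, Salamandra_tricolor, Salmo_tricolor, Salmonella_montanus, Tsuga_palustris, Urocyon_longipes.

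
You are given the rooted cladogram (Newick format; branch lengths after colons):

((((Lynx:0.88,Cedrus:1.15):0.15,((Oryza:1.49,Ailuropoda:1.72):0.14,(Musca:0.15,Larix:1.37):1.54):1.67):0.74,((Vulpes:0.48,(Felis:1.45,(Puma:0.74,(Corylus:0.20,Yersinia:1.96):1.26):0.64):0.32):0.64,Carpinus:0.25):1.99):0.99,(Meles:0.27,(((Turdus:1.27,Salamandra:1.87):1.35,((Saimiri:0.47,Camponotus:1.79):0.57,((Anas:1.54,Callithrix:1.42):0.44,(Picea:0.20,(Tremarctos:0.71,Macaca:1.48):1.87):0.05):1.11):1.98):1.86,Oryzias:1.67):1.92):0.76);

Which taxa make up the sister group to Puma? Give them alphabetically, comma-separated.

Corylus, Yersinia

Puma attaches to the tree at the node subtending (Puma,(Corylus,Yersinia)).
The other lineage descending from that same node — the sister group — is (Corylus,Yersinia); its 2 tips in alphabetical order are the answer.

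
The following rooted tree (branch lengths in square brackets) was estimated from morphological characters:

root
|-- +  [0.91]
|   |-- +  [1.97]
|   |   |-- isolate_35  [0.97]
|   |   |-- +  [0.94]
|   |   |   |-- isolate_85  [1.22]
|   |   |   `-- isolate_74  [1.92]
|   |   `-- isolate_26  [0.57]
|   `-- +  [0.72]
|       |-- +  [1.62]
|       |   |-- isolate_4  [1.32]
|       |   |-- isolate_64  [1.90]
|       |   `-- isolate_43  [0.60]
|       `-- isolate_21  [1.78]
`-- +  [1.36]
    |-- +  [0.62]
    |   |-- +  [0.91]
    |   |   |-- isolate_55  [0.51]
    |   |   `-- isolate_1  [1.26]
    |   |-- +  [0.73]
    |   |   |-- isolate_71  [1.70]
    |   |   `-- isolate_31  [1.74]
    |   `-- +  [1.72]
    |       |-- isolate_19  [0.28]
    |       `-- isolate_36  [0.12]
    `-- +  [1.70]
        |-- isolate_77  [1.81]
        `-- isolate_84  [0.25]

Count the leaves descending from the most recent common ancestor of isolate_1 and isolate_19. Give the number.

6

The MRCA of isolate_1 and isolate_19 is the node subtending ((isolate_55,isolate_1),(isolate_71,isolate_31),(isolate_19,isolate_36)).
That clade contains 6 terminal taxa: isolate_1, isolate_19, isolate_31, isolate_36, isolate_55, isolate_71.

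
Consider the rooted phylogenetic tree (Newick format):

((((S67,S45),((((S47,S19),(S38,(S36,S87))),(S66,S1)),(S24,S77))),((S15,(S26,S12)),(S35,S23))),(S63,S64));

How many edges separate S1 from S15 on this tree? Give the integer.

8

The MRCA of S1 and S15 is the node subtending (((S67,S45),((((S47,S19),(S38,(S36,S87))),(S66,S1)),(S24,S77))),((S15,(S26,S12)),(S35,S23))).
From S1 up to that node: 5 branches. From S15 up to the same node: 3 branches. Total: 5 + 3 = 8.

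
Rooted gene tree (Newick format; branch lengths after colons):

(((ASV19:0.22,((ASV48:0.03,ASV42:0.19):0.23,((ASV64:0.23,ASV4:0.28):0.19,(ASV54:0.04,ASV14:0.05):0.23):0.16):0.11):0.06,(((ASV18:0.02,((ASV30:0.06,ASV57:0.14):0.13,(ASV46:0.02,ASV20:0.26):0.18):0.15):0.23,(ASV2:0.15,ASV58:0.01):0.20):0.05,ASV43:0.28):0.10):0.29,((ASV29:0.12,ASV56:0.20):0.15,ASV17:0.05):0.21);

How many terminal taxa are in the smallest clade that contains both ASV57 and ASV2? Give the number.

7

The MRCA of ASV57 and ASV2 is the node subtending ((ASV18,((ASV30,ASV57),(ASV46,ASV20))),(ASV2,ASV58)).
That clade contains 7 terminal taxa: ASV18, ASV2, ASV20, ASV30, ASV46, ASV57, ASV58.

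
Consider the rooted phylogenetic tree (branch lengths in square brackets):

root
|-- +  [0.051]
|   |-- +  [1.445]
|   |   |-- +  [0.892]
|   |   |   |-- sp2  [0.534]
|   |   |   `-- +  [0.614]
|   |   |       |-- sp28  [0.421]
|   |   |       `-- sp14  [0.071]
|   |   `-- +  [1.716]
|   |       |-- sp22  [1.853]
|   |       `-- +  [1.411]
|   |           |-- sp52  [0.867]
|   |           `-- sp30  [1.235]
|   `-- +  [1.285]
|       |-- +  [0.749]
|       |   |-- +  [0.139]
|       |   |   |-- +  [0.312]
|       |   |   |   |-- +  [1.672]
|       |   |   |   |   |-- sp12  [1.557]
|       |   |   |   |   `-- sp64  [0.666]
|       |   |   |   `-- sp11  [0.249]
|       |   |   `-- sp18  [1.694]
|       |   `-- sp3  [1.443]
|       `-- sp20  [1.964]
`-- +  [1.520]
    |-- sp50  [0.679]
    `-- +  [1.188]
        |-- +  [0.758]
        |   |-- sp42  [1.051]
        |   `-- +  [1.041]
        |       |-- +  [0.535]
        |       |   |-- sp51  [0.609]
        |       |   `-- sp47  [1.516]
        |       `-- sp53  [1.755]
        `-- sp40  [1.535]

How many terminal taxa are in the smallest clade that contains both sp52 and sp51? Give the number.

The MRCA of sp52 and sp51 is the root, so the clade is the entire tree.
That clade contains 18 terminal taxa: sp11, sp12, sp14, sp18, sp2, sp20, sp22, sp28, sp3, sp30, sp40, sp42, sp47, sp50, sp51, sp52, sp53, sp64.

18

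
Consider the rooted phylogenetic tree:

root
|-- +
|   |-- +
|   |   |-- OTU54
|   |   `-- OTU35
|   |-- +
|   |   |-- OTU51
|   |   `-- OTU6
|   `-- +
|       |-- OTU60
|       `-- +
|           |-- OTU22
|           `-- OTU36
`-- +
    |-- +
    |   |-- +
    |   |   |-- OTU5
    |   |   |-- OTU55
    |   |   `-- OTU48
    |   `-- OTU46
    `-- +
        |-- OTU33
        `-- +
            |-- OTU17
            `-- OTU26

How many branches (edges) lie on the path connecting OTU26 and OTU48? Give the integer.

6

The MRCA of OTU26 and OTU48 is the node subtending (((OTU5,OTU55,OTU48),OTU46),(OTU33,(OTU17,OTU26))).
From OTU26 up to that node: 3 branches. From OTU48 up to the same node: 3 branches. Total: 3 + 3 = 6.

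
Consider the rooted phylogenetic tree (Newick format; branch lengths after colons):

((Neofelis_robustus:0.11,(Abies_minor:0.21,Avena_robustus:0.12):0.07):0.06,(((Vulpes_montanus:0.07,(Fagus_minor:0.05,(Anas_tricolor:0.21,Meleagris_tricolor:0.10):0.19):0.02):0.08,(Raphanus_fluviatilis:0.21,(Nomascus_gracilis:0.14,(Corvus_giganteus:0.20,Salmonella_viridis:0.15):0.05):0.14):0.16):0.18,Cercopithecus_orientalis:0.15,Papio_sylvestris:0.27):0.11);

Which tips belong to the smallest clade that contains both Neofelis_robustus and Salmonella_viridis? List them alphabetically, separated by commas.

Tracing Neofelis_robustus: it sits inside (Neofelis_robustus,(Abies_minor,Avena_robustus)).
Tracing Salmonella_viridis: it sits inside (Corvus_giganteus,Salmonella_viridis).
The smallest clade enclosing both is the whole tree (their MRCA is the root), so the answer is all 13 tips in alphabetical order.

Abies_minor, Anas_tricolor, Avena_robustus, Cercopithecus_orientalis, Corvus_giganteus, Fagus_minor, Meleagris_tricolor, Neofelis_robustus, Nomascus_gracilis, Papio_sylvestris, Raphanus_fluviatilis, Salmonella_viridis, Vulpes_montanus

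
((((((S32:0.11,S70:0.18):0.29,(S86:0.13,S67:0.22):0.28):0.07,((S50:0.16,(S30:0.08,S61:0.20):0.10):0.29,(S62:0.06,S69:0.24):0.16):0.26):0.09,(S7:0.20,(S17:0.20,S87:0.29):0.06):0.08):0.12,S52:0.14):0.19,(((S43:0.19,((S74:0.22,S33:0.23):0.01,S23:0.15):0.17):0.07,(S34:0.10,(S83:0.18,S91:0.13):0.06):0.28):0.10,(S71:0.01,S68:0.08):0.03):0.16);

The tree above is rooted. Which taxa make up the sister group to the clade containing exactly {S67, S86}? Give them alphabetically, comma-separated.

The clade containing exactly {S67, S86} attaches to the tree at the node subtending ((S32,S70),(S86,S67)).
The other lineage descending from that same node — the sister group — is (S32,S70); its 2 tips in alphabetical order are the answer.

S32, S70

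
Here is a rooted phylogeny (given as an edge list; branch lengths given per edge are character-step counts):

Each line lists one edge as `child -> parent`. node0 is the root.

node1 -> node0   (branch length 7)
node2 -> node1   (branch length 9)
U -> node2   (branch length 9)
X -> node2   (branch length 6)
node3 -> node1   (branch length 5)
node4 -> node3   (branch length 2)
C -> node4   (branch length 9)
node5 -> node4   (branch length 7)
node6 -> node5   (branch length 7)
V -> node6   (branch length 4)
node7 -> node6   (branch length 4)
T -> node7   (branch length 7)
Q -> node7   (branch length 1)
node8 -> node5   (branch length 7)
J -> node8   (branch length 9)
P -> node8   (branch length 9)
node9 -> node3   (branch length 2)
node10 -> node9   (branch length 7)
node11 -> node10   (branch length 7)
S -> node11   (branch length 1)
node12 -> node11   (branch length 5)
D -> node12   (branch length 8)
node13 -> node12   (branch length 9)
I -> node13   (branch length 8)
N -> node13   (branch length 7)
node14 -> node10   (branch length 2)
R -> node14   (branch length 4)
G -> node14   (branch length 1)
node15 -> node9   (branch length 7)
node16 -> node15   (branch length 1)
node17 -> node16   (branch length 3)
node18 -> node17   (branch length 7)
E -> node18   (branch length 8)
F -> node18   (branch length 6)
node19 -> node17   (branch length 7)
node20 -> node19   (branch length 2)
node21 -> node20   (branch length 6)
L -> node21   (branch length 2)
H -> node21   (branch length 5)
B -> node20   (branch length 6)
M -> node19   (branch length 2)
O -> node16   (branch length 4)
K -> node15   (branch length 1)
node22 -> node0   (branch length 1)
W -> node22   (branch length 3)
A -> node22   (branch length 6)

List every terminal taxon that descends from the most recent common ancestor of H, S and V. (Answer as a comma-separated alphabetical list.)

B, C, D, E, F, G, H, I, J, K, L, M, N, O, P, Q, R, S, T, V

Tracing H: it sits inside (L,H).
Tracing S: it sits inside (S,(D,(I,N))).
Tracing V: it sits inside (V,(T,Q)).
The smallest clade enclosing all 3 is ((C,((V,(T,Q)),(J,P))),(((S,(D,(I,N))),(R,G)),((((E,F),(((L,H),B),M)),O),K))); the answer is its 20 terminal taxa in alphabetical order.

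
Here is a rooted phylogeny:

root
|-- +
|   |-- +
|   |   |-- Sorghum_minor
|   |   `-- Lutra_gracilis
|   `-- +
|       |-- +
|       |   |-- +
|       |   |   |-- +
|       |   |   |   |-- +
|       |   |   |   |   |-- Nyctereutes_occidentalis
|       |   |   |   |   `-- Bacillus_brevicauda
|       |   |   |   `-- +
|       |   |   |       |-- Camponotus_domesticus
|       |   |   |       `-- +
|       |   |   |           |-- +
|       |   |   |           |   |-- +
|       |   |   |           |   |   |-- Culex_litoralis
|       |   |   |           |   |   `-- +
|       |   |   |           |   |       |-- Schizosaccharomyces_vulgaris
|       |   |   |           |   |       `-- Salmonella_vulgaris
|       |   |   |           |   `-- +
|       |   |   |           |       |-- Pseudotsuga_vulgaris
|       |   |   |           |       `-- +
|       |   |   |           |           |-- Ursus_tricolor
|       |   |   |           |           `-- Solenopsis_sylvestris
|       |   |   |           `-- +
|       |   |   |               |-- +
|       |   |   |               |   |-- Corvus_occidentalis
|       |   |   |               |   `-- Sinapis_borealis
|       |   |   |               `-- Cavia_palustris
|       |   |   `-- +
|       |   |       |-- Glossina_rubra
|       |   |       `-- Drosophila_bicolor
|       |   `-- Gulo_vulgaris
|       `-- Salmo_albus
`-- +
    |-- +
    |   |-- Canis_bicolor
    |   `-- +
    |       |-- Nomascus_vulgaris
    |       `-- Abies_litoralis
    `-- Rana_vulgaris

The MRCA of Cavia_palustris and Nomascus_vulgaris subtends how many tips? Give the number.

The MRCA of Cavia_palustris and Nomascus_vulgaris is the root, so the clade is the entire tree.
That clade contains 22 terminal taxa: Abies_litoralis, Bacillus_brevicauda, Camponotus_domesticus, Canis_bicolor, Cavia_palustris, Corvus_occidentalis, Culex_litoralis, Drosophila_bicolor, Glossina_rubra, Gulo_vulgaris, Lutra_gracilis, Nomascus_vulgaris, Nyctereutes_occidentalis, Pseudotsuga_vulgaris, Rana_vulgaris, Salmo_albus, Salmonella_vulgaris, Schizosaccharomyces_vulgaris, Sinapis_borealis, Solenopsis_sylvestris, Sorghum_minor, Ursus_tricolor.

22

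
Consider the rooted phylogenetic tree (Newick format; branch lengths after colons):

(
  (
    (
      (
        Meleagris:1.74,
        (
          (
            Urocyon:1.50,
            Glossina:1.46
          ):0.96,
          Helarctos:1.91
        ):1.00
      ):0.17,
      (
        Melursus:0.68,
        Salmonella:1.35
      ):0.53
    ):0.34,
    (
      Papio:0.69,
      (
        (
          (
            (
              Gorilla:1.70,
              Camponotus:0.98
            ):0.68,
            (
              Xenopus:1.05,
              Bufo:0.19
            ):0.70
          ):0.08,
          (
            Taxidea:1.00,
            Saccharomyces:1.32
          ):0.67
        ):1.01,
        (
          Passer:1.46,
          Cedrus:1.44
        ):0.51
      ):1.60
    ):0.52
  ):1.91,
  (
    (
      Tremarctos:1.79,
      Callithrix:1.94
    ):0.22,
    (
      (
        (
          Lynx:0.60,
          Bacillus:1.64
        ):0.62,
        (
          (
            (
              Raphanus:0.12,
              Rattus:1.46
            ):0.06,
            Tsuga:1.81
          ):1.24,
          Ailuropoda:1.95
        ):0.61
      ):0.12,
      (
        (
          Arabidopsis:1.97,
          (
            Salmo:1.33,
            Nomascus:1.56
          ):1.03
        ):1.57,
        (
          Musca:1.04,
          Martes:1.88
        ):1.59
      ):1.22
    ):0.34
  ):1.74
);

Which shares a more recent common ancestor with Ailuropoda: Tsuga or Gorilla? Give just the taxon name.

Tsuga

The MRCA of Ailuropoda and Tsuga subtends (((Raphanus,Rattus),Tsuga),Ailuropoda) (4 taxa).
The MRCA of Ailuropoda and Gorilla is the root, subtending the entire tree (28 taxa).
The first is nested inside the second, so Ailuropoda shares a more recent common ancestor with Tsuga.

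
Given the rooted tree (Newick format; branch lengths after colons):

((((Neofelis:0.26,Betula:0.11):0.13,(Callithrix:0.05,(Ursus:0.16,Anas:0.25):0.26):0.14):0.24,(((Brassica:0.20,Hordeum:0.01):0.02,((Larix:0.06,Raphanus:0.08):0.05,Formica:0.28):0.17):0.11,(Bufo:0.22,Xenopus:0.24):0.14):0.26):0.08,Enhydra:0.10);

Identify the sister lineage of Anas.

Anas attaches to the tree at the node subtending (Ursus,Anas).
The other lineage descending from that same node — the sister group — is the single tip Ursus.

Ursus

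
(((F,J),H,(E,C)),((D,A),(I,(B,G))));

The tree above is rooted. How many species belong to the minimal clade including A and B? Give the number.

5

The MRCA of A and B is the node subtending ((D,A),(I,(B,G))).
That clade contains 5 terminal taxa: A, B, D, G, I.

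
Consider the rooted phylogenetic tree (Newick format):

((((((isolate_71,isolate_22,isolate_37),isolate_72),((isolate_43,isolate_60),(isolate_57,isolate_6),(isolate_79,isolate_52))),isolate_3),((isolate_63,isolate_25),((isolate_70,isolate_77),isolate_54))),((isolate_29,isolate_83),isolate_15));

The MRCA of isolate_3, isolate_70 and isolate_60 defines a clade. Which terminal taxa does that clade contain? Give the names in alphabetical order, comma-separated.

Tracing isolate_3: it sits inside ((((isolate_71,isolate_22,isolate_37),isolate_72),((isolate_43,isolate_60),(isolate_57,isolate_6),(isolate_79,isolate_52))),isolate_3).
Tracing isolate_70: it sits inside (isolate_70,isolate_77).
Tracing isolate_60: it sits inside (isolate_43,isolate_60).
The smallest clade enclosing all 3 is (((((isolate_71,isolate_22,isolate_37),isolate_72),((isolate_43,isolate_60),(isolate_57,isolate_6),(isolate_79,isolate_52))),isolate_3),((isolate_63,isolate_25),((isolate_70,isolate_77),isolate_54))); the answer is its 16 terminal taxa in alphabetical order.

isolate_22, isolate_25, isolate_3, isolate_37, isolate_43, isolate_52, isolate_54, isolate_57, isolate_6, isolate_60, isolate_63, isolate_70, isolate_71, isolate_72, isolate_77, isolate_79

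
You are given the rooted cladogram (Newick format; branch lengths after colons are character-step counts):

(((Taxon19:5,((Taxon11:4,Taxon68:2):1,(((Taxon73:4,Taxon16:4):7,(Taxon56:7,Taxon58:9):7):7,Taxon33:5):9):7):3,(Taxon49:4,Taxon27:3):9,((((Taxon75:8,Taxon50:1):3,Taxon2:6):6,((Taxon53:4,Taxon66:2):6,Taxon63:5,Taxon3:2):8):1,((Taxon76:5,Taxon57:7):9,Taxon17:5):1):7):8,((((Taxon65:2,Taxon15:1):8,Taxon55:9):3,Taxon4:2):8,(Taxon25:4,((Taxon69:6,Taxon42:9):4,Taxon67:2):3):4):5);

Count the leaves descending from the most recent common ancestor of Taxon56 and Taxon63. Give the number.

20

The MRCA of Taxon56 and Taxon63 is the node subtending ((Taxon19,((Taxon11,Taxon68),(((Taxon73,Taxon16),(Taxon56,Taxon58)),Taxon33))),(Taxon49,Taxon27),((((Taxon75,Taxon50),Taxon2),((Taxon53,Taxon66),Taxon63,Taxon3)),((Taxon76,Taxon57),Taxon17))).
That clade contains 20 terminal taxa: Taxon11, Taxon16, Taxon17, Taxon19, Taxon2, Taxon27, Taxon3, Taxon33, Taxon49, Taxon50, Taxon53, Taxon56, Taxon57, Taxon58, Taxon63, Taxon66, Taxon68, Taxon73, Taxon75, Taxon76.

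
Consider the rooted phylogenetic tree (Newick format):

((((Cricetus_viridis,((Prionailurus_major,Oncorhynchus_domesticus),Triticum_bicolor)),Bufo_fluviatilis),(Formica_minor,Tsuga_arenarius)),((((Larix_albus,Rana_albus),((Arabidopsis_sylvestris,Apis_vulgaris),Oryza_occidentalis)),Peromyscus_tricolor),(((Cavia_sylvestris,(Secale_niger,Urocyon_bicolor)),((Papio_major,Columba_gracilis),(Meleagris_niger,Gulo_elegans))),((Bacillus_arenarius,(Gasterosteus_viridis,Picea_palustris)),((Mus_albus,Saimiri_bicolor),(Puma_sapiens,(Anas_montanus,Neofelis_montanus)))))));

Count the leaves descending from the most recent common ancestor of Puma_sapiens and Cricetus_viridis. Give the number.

28

The MRCA of Puma_sapiens and Cricetus_viridis is the root, so the clade is the entire tree.
That clade contains 28 terminal taxa: Anas_montanus, Apis_vulgaris, Arabidopsis_sylvestris, Bacillus_arenarius, Bufo_fluviatilis, Cavia_sylvestris, Columba_gracilis, Cricetus_viridis, Formica_minor, Gasterosteus_viridis, Gulo_elegans, Larix_albus, Meleagris_niger, Mus_albus, Neofelis_montanus, Oncorhynchus_domesticus, Oryza_occidentalis, Papio_major, Peromyscus_tricolor, Picea_palustris, Prionailurus_major, Puma_sapiens, Rana_albus, Saimiri_bicolor, Secale_niger, Triticum_bicolor, Tsuga_arenarius, Urocyon_bicolor.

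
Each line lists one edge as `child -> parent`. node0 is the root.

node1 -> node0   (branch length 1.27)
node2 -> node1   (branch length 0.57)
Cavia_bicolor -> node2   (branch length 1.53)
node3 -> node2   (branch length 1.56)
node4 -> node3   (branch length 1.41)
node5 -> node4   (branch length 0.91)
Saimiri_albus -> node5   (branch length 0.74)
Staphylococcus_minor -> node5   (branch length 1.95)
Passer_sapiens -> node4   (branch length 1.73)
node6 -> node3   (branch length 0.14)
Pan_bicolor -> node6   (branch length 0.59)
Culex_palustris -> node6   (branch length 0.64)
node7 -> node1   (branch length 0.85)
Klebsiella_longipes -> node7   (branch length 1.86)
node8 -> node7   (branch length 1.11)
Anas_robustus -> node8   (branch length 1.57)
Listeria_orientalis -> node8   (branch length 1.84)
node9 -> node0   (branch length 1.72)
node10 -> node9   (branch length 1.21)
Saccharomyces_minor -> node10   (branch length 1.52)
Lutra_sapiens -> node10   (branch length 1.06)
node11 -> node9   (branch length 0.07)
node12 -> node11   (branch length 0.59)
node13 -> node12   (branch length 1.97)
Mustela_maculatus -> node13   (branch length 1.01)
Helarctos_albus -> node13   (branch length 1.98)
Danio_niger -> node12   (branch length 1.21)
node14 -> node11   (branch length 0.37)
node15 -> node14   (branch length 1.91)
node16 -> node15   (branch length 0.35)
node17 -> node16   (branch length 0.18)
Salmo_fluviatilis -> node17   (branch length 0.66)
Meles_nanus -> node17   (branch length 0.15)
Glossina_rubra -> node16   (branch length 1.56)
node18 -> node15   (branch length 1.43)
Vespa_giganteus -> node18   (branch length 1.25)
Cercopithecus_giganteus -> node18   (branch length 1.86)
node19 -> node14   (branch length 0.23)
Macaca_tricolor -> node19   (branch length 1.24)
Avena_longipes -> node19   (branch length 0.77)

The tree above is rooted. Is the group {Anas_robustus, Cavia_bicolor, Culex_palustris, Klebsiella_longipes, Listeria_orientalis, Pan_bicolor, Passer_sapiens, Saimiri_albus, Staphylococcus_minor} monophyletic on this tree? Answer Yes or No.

The most recent common ancestor of these taxa subtends ((Cavia_bicolor,(((Saimiri_albus,Staphylococcus_minor),Passer_sapiens),(Pan_bicolor,Culex_palustris))),(Klebsiella_longipes,(Anas_robustus,Listeria_orientalis))).
That clade has exactly 9 tips — every listed taxon and nothing else — so the group is monophyletic.

Yes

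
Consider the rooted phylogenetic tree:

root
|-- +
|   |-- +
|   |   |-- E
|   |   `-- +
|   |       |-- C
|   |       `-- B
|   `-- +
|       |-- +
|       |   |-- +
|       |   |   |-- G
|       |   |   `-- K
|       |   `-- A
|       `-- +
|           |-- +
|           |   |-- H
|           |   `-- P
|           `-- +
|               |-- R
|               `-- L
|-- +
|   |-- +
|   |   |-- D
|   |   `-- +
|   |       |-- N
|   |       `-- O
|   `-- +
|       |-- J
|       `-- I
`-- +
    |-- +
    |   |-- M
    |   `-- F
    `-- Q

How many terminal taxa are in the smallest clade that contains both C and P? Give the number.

The MRCA of C and P is the node subtending ((E,(C,B)),(((G,K),A),((H,P),(R,L)))).
That clade contains 10 terminal taxa: A, B, C, E, G, H, K, L, P, R.

10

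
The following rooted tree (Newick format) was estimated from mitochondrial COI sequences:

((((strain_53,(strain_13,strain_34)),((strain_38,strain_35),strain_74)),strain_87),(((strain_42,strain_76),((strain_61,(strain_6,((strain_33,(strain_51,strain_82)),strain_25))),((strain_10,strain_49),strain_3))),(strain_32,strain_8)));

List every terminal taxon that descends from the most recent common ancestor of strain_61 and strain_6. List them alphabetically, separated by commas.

strain_25, strain_33, strain_51, strain_6, strain_61, strain_82

Tracing strain_61: it sits inside (strain_61,(strain_6,((strain_33,(strain_51,strain_82)),strain_25))).
Tracing strain_6: it sits inside (strain_6,((strain_33,(strain_51,strain_82)),strain_25)).
The smallest clade enclosing both is (strain_61,(strain_6,((strain_33,(strain_51,strain_82)),strain_25))); the answer is its 6 terminal taxa in alphabetical order.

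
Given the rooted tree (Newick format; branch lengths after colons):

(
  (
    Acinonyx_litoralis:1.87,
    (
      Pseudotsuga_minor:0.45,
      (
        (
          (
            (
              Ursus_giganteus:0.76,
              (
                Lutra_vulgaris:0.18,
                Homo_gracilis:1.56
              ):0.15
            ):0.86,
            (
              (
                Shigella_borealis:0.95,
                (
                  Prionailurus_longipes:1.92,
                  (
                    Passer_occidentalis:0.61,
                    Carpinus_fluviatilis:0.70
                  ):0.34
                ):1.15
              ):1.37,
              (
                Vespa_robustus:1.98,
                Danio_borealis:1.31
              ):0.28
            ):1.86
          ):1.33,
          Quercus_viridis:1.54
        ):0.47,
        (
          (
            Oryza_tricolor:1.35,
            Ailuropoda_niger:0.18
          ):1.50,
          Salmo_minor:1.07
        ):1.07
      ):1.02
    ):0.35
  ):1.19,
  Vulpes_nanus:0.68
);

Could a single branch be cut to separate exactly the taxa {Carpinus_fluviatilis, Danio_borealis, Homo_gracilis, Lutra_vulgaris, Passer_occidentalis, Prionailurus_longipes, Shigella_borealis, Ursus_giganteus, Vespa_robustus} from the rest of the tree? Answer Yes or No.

Yes

The most recent common ancestor of these taxa subtends ((Ursus_giganteus,(Lutra_vulgaris,Homo_gracilis)),((Shigella_borealis,(Prionailurus_longipes,(Passer_occidentalis,Carpinus_fluviatilis))),(Vespa_robustus,Danio_borealis))).
That clade has exactly 9 tips — every listed taxon and nothing else — so the group is monophyletic.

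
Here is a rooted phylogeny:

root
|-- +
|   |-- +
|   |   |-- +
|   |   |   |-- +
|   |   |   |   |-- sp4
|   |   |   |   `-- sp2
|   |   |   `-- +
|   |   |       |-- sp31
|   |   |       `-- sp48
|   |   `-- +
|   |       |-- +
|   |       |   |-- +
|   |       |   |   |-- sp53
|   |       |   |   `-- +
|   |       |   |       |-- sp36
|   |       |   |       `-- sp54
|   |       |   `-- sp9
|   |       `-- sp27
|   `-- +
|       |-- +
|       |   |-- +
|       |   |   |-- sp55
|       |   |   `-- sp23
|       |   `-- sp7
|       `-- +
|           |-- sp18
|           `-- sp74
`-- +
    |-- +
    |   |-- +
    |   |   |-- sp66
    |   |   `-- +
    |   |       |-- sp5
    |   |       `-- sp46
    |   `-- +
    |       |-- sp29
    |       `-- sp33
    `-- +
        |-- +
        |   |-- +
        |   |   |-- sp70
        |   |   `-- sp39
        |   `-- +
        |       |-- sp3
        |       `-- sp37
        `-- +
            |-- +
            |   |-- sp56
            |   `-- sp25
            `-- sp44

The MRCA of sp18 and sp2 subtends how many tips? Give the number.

The MRCA of sp18 and sp2 is the node subtending ((((sp4,sp2),(sp31,sp48)),(((sp53,(sp36,sp54)),sp9),sp27)),(((sp55,sp23),sp7),(sp18,sp74))).
That clade contains 14 terminal taxa: sp18, sp2, sp23, sp27, sp31, sp36, sp4, sp48, sp53, sp54, sp55, sp7, sp74, sp9.

14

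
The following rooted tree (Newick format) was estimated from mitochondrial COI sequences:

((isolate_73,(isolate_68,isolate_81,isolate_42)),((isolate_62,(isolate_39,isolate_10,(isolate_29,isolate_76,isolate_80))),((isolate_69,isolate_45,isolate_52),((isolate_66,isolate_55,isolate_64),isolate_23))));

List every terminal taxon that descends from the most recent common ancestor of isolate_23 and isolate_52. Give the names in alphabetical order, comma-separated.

Tracing isolate_23: it sits inside ((isolate_66,isolate_55,isolate_64),isolate_23).
Tracing isolate_52: it sits inside (isolate_69,isolate_45,isolate_52).
The smallest clade enclosing both is ((isolate_69,isolate_45,isolate_52),((isolate_66,isolate_55,isolate_64),isolate_23)); the answer is its 7 terminal taxa in alphabetical order.

isolate_23, isolate_45, isolate_52, isolate_55, isolate_64, isolate_66, isolate_69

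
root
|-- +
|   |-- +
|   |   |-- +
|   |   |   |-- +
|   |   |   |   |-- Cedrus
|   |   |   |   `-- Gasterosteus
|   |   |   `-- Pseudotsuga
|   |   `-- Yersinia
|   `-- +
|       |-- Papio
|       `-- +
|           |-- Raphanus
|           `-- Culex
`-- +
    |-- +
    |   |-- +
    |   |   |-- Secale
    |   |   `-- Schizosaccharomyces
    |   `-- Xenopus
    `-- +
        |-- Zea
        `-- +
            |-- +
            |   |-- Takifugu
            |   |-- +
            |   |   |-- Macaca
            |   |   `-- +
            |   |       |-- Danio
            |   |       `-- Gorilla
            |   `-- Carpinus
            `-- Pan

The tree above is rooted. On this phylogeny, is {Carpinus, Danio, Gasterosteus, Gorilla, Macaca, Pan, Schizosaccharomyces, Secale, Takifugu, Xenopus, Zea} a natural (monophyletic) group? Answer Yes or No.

The MRCA of the listed taxa is the root, so the smallest clade containing them is the whole tree.
That clade also contains Cedrus, Culex, Papio, Pseudotsuga, Raphanus, Yersinia, which are not in the proposed group, so the group is not monophyletic.

No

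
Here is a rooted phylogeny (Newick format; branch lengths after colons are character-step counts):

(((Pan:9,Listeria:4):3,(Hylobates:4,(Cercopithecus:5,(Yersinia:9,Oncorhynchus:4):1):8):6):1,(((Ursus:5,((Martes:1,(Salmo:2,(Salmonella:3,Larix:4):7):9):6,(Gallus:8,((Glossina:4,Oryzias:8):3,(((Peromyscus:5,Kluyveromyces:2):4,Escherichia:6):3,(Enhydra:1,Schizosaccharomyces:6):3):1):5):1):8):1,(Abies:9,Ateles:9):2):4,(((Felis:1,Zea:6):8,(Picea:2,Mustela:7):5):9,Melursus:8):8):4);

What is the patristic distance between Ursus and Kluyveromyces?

The path runs Ursus → … → MRCA → … → Kluyveromyces; the MRCA is the node subtending (Ursus,((Martes,(Salmo,(Salmonella,Larix))),(Gallus,((Glossina,Oryzias),(((Peromyscus,Kluyveromyces),Escherichia),(Enhydra,Schizosaccharomyces)))))).
Branch lengths along that path: 5 + 8 + 1 + 5 + 1 + 3 + 4 + 2 = 29.

29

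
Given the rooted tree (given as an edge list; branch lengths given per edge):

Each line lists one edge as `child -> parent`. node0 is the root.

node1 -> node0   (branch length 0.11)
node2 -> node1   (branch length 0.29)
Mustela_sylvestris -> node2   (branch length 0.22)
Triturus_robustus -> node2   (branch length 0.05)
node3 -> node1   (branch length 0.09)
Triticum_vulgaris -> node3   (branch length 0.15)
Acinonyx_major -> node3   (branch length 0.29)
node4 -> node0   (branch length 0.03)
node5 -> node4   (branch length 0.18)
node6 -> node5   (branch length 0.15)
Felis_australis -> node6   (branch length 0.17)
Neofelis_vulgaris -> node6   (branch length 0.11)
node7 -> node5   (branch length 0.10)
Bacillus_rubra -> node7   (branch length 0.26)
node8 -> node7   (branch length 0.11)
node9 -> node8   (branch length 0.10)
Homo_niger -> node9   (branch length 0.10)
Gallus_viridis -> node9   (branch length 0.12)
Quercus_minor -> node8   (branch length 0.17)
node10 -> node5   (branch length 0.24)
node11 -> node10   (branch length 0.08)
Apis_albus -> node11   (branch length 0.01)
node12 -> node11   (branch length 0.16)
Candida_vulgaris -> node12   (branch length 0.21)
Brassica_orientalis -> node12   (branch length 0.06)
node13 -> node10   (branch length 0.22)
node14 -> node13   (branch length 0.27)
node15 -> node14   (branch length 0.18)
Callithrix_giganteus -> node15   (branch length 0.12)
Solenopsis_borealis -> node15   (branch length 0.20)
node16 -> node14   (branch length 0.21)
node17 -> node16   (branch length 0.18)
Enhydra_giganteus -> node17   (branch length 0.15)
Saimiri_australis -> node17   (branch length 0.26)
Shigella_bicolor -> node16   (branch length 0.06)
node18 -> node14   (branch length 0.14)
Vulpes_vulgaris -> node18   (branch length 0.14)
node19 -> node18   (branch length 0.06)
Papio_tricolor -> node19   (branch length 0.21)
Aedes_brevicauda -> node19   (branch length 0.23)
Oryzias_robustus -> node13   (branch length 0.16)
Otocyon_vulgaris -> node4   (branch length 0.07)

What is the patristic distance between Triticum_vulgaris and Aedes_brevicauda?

The path runs Triticum_vulgaris → … → MRCA → … → Aedes_brevicauda; the MRCA is the root of the tree.
Branch lengths along that path: 0.15 + 0.09 + 0.11 + 0.03 + 0.18 + 0.24 + 0.22 + 0.27 + 0.14 + 0.06 + 0.23 = 1.72.

1.72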